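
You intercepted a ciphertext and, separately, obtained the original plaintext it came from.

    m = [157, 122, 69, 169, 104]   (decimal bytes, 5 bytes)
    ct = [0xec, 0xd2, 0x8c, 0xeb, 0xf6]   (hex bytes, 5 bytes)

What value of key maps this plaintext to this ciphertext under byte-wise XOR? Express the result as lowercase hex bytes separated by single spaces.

71 a8 c9 42 9e

Since ct = m ⊕ key, XORing both sides with m gives key = m ⊕ ct.
byte 0: 9d ⊕ ec = 71
byte 1: 7a ⊕ d2 = a8
byte 2: 45 ⊕ 8c = c9
byte 3: a9 ⊕ eb = 42
byte 4: 68 ⊕ f6 = 9e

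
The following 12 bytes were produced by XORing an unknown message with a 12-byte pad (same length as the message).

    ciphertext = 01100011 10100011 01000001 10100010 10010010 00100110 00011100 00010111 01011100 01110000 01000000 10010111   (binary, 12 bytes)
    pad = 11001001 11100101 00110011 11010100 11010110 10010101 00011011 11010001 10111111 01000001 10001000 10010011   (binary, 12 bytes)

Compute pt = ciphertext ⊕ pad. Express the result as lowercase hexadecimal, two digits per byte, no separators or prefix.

aa46727644b307c6e331c804

 99 XOR 201 = 170
163 XOR 229 =  70
 65 XOR  51 = 114
162 XOR 212 = 118
146 XOR 214 =  68
 38 XOR 149 = 179
 28 XOR  27 =   7
 23 XOR 209 = 198
 92 XOR 191 = 227
112 XOR  65 =  49
 64 XOR 136 = 200
151 XOR 147 =   4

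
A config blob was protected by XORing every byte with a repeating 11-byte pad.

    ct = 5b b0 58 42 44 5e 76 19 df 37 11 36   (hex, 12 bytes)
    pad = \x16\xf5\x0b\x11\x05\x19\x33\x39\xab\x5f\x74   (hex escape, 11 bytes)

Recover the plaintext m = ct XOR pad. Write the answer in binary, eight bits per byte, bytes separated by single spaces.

The 11-byte key repeats, so the effective keystream is 16 f5 0b 11 05 19 33 39 ab 5f 74 16.
byte 0: 5b ^ 16 = 4d
byte 1: b0 ^ f5 = 45
byte 2: 58 ^ 0b = 53
byte 3: 42 ^ 11 = 53
byte 4: 44 ^ 05 = 41
byte 5: 5e ^ 19 = 47
byte 6: 76 ^ 33 = 45
byte 7: 19 ^ 39 = 20
byte 8: df ^ ab = 74
byte 9: 37 ^ 5f = 68
byte 10: 11 ^ 74 = 65
byte 11: 36 ^ 16 = 20

01001101 01000101 01010011 01010011 01000001 01000111 01000101 00100000 01110100 01101000 01100101 00100000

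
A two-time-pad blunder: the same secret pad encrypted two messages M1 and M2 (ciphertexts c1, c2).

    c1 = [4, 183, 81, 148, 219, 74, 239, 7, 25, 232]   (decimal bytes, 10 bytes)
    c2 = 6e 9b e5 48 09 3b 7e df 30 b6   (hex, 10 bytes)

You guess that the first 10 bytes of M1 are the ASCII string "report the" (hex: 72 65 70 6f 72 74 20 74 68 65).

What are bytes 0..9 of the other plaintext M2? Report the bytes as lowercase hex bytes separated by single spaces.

First, c1 ⊕ c2 = (M1 ⊕ K) ⊕ (M2 ⊕ K) = M1 ⊕ M2, so the key drops out. Then M2 = (M1 ⊕ M2) ⊕ M1 over the first 10 bytes.
byte 0: (04 ^ 6e) ^ 72 = 6a ^ 72 = 18
byte 1: (b7 ^ 9b) ^ 65 = 2c ^ 65 = 49
byte 2: (51 ^ e5) ^ 70 = b4 ^ 70 = c4
byte 3: (94 ^ 48) ^ 6f = dc ^ 6f = b3
byte 4: (db ^ 09) ^ 72 = d2 ^ 72 = a0
byte 5: (4a ^ 3b) ^ 74 = 71 ^ 74 = 05
byte 6: (ef ^ 7e) ^ 20 = 91 ^ 20 = b1
byte 7: (07 ^ df) ^ 74 = d8 ^ 74 = ac
byte 8: (19 ^ 30) ^ 68 = 29 ^ 68 = 41
byte 9: (e8 ^ b6) ^ 65 = 5e ^ 65 = 3b

18 49 c4 b3 a0 05 b1 ac 41 3b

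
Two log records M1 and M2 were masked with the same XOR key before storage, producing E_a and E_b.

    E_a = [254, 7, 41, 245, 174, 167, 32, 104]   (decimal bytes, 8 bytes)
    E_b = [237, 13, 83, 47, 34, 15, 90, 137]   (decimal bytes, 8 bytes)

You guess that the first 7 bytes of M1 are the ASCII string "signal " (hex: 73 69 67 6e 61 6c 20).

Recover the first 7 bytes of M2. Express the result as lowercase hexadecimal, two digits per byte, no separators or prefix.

60631db4edc45a

First, E_a ⊕ E_b = (M1 ⊕ K) ⊕ (M2 ⊕ K) = M1 ⊕ M2, so the key drops out. Then M2 = (M1 ⊕ M2) ⊕ M1 over the first 7 bytes.
byte 0: (fe ^ ed) ^ 73 = 13 ^ 73 = 60
byte 1: (07 ^ 0d) ^ 69 = 0a ^ 69 = 63
byte 2: (29 ^ 53) ^ 67 = 7a ^ 67 = 1d
byte 3: (f5 ^ 2f) ^ 6e = da ^ 6e = b4
byte 4: (ae ^ 22) ^ 61 = 8c ^ 61 = ed
byte 5: (a7 ^ 0f) ^ 6c = a8 ^ 6c = c4
byte 6: (20 ^ 5a) ^ 20 = 7a ^ 20 = 5a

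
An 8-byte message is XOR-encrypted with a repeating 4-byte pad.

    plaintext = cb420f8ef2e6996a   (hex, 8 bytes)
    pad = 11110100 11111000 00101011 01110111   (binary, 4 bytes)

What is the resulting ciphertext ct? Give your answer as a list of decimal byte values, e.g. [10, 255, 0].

[63, 186, 36, 249, 6, 30, 178, 29]

The 4-byte key repeats, so the effective keystream is f4 f8 2b 77 f4 f8 2b 77.
byte 0: cb xor f4 = 3f
byte 1: 42 xor f8 = ba
byte 2: 0f xor 2b = 24
byte 3: 8e xor 77 = f9
byte 4: f2 xor f4 = 06
byte 5: e6 xor f8 = 1e
byte 6: 99 xor 2b = b2
byte 7: 6a xor 77 = 1d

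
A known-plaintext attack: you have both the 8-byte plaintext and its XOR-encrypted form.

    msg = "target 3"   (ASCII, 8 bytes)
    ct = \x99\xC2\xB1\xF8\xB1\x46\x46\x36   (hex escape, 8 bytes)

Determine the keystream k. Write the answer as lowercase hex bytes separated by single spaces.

ed a3 c3 9f d4 32 66 05

Since ct = msg ⊕ k, XORing both sides with msg gives k = msg ⊕ ct.
01110100 ^ 10011001 = 11101101
01100001 ^ 11000010 = 10100011
01110010 ^ 10110001 = 11000011
01100111 ^ 11111000 = 10011111
01100101 ^ 10110001 = 11010100
01110100 ^ 01000110 = 00110010
00100000 ^ 01000110 = 01100110
00110011 ^ 00110110 = 00000101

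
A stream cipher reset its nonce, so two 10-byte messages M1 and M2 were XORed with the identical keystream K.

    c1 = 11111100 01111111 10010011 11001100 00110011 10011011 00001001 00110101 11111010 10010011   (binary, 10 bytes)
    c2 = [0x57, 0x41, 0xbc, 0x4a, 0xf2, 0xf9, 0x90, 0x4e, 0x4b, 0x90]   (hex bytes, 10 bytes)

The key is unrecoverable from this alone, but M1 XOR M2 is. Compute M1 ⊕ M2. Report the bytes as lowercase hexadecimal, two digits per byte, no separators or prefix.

c1 ⊕ c2 = (M1 ⊕ K) ⊕ (M2 ⊕ K) = M1 ⊕ M2 — the shared key cancels under XOR.
252 ⊕  87 = 171
127 ⊕  65 =  62
147 ⊕ 188 =  47
204 ⊕  74 = 134
 51 ⊕ 242 = 193
155 ⊕ 249 =  98
  9 ⊕ 144 = 153
 53 ⊕  78 = 123
250 ⊕  75 = 177
147 ⊕ 144 =   3

ab3e2f86c162997bb103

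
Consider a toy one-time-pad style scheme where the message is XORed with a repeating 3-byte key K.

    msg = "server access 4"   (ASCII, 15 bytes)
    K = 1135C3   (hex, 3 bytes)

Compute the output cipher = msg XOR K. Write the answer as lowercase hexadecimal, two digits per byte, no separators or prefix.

6250b16750b13154a07250b06215f7

The 3-byte key repeats, so the effective keystream is 11 35 c3 11 35 c3 11 35 c3 11 35 c3 11 35 c3.
byte 0: 73 xor 11 = 62
byte 1: 65 xor 35 = 50
byte 2: 72 xor c3 = b1
byte 3: 76 xor 11 = 67
byte 4: 65 xor 35 = 50
byte 5: 72 xor c3 = b1
byte 6: 20 xor 11 = 31
byte 7: 61 xor 35 = 54
byte 8: 63 xor c3 = a0
byte 9: 63 xor 11 = 72
byte 10: 65 xor 35 = 50
byte 11: 73 xor c3 = b0
byte 12: 73 xor 11 = 62
byte 13: 20 xor 35 = 15
byte 14: 34 xor c3 = f7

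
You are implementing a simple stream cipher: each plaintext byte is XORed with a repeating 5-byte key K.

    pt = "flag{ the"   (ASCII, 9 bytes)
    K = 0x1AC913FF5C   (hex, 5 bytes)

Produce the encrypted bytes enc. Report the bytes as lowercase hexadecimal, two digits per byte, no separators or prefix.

7ca57298273abd7b9a

The 5-byte key repeats, so the effective keystream is 1a c9 13 ff 5c 1a c9 13 ff.
byte 0: 66 xor 1a = 7c
byte 1: 6c xor c9 = a5
byte 2: 61 xor 13 = 72
byte 3: 67 xor ff = 98
byte 4: 7b xor 5c = 27
byte 5: 20 xor 1a = 3a
byte 6: 74 xor c9 = bd
byte 7: 68 xor 13 = 7b
byte 8: 65 xor ff = 9a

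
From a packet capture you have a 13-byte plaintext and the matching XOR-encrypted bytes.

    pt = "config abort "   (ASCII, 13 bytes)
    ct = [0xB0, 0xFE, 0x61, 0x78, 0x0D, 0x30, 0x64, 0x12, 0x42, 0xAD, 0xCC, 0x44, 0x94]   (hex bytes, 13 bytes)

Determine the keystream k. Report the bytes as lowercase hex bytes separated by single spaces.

Since ct = pt ⊕ k, XORing both sides with pt gives k = pt ⊕ ct.
63 xor b0 = d3
6f xor fe = 91
6e xor 61 = 0f
66 xor 78 = 1e
69 xor 0d = 64
67 xor 30 = 57
20 xor 64 = 44
61 xor 12 = 73
62 xor 42 = 20
6f xor ad = c2
72 xor cc = be
74 xor 44 = 30
20 xor 94 = b4

d3 91 0f 1e 64 57 44 73 20 c2 be 30 b4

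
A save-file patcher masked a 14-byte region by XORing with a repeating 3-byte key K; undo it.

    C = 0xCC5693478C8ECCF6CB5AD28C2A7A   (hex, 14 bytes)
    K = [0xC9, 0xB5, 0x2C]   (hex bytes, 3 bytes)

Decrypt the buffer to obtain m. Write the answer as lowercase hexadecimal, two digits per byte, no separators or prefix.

05e3bf8e39a20543e79367a0e3cf

The 3-byte key repeats, so the effective keystream is c9 b5 2c c9 b5 2c c9 b5 2c c9 b5 2c c9 b5.
byte 0: 11001100 ^ 11001001 = 00000101
byte 1: 01010110 ^ 10110101 = 11100011
byte 2: 10010011 ^ 00101100 = 10111111
byte 3: 01000111 ^ 11001001 = 10001110
byte 4: 10001100 ^ 10110101 = 00111001
byte 5: 10001110 ^ 00101100 = 10100010
byte 6: 11001100 ^ 11001001 = 00000101
byte 7: 11110110 ^ 10110101 = 01000011
byte 8: 11001011 ^ 00101100 = 11100111
byte 9: 01011010 ^ 11001001 = 10010011
byte 10: 11010010 ^ 10110101 = 01100111
byte 11: 10001100 ^ 00101100 = 10100000
byte 12: 00101010 ^ 11001001 = 11100011
byte 13: 01111010 ^ 10110101 = 11001111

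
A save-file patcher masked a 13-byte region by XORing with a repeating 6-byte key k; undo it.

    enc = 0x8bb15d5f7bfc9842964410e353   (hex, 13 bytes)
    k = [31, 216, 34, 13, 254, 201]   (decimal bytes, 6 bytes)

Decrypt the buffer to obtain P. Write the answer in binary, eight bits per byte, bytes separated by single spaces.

The 6-byte key repeats, so the effective keystream is 1f d8 22 0d fe c9 1f d8 22 0d fe c9 1f.
byte 0: 8b XOR 1f = 94
byte 1: b1 XOR d8 = 69
byte 2: 5d XOR 22 = 7f
byte 3: 5f XOR 0d = 52
byte 4: 7b XOR fe = 85
byte 5: fc XOR c9 = 35
byte 6: 98 XOR 1f = 87
byte 7: 42 XOR d8 = 9a
byte 8: 96 XOR 22 = b4
byte 9: 44 XOR 0d = 49
byte 10: 10 XOR fe = ee
byte 11: e3 XOR c9 = 2a
byte 12: 53 XOR 1f = 4c

10010100 01101001 01111111 01010010 10000101 00110101 10000111 10011010 10110100 01001001 11101110 00101010 01001100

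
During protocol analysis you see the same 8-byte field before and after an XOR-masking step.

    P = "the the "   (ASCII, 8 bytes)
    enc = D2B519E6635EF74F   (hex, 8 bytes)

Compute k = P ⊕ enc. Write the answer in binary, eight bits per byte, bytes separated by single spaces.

10100110 11011101 01111100 11000110 00010111 00110110 10010010 01101111

Since enc = P ⊕ k, XORing both sides with P gives k = P ⊕ enc.
byte 0: 74 ^ d2 = a6
byte 1: 68 ^ b5 = dd
byte 2: 65 ^ 19 = 7c
byte 3: 20 ^ e6 = c6
byte 4: 74 ^ 63 = 17
byte 5: 68 ^ 5e = 36
byte 6: 65 ^ f7 = 92
byte 7: 20 ^ 4f = 6f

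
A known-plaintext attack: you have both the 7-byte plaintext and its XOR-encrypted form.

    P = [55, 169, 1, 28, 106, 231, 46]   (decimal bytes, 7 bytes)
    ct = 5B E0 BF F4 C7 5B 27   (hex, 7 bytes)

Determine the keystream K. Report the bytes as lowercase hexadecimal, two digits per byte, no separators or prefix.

6c49bee8adbc09

Since ct = P ⊕ K, XORing both sides with P gives K = P ⊕ ct.
37 ⊕ 5b = 6c
a9 ⊕ e0 = 49
01 ⊕ bf = be
1c ⊕ f4 = e8
6a ⊕ c7 = ad
e7 ⊕ 5b = bc
2e ⊕ 27 = 09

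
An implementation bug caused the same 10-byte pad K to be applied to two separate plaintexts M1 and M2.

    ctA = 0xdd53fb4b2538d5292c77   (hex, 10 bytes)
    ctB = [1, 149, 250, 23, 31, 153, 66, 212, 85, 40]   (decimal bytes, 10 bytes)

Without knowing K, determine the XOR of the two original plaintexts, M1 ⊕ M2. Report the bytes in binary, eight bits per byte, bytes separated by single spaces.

ctA ⊕ ctB = (M1 ⊕ K) ⊕ (M2 ⊕ K) = M1 ⊕ M2 — the shared key cancels under XOR.
byte 0: 11011101 xor 00000001 = 11011100
byte 1: 01010011 xor 10010101 = 11000110
byte 2: 11111011 xor 11111010 = 00000001
byte 3: 01001011 xor 00010111 = 01011100
byte 4: 00100101 xor 00011111 = 00111010
byte 5: 00111000 xor 10011001 = 10100001
byte 6: 11010101 xor 01000010 = 10010111
byte 7: 00101001 xor 11010100 = 11111101
byte 8: 00101100 xor 01010101 = 01111001
byte 9: 01110111 xor 00101000 = 01011111

11011100 11000110 00000001 01011100 00111010 10100001 10010111 11111101 01111001 01011111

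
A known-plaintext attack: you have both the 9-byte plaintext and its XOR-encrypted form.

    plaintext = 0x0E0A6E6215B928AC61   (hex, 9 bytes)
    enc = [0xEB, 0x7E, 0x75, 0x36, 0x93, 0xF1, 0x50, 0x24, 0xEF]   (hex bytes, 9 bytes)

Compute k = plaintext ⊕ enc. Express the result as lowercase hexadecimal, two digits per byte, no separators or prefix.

e5741b54864878888e

Since enc = plaintext ⊕ k, XORing both sides with plaintext gives k = plaintext ⊕ enc.
byte 0: 0e xor eb = e5
byte 1: 0a xor 7e = 74
byte 2: 6e xor 75 = 1b
byte 3: 62 xor 36 = 54
byte 4: 15 xor 93 = 86
byte 5: b9 xor f1 = 48
byte 6: 28 xor 50 = 78
byte 7: ac xor 24 = 88
byte 8: 61 xor ef = 8e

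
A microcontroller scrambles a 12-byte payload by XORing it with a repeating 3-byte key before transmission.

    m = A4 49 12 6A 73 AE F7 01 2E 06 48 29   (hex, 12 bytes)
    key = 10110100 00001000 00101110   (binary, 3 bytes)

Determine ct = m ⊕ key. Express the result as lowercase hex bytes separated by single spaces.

10 41 3c de 7b 80 43 09 00 b2 40 07

The 3-byte key repeats, so the effective keystream is b4 08 2e b4 08 2e b4 08 2e b4 08 2e.
byte 0: 10100100 xor 10110100 = 00010000
byte 1: 01001001 xor 00001000 = 01000001
byte 2: 00010010 xor 00101110 = 00111100
byte 3: 01101010 xor 10110100 = 11011110
byte 4: 01110011 xor 00001000 = 01111011
byte 5: 10101110 xor 00101110 = 10000000
byte 6: 11110111 xor 10110100 = 01000011
byte 7: 00000001 xor 00001000 = 00001001
byte 8: 00101110 xor 00101110 = 00000000
byte 9: 00000110 xor 10110100 = 10110010
byte 10: 01001000 xor 00001000 = 01000000
byte 11: 00101001 xor 00101110 = 00000111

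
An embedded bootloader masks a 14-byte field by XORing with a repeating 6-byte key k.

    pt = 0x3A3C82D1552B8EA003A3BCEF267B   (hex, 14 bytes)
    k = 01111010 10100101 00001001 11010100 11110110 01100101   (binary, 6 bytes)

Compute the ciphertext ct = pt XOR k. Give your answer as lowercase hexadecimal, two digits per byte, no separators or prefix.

40998b05a34ef4050a774a8a5cde

The 6-byte key repeats, so the effective keystream is 7a a5 09 d4 f6 65 7a a5 09 d4 f6 65 7a a5.
byte 0:  58 ⊕ 122 =  64
byte 1:  60 ⊕ 165 = 153
byte 2: 130 ⊕   9 = 139
byte 3: 209 ⊕ 212 =   5
byte 4:  85 ⊕ 246 = 163
byte 5:  43 ⊕ 101 =  78
byte 6: 142 ⊕ 122 = 244
byte 7: 160 ⊕ 165 =   5
byte 8:   3 ⊕   9 =  10
byte 9: 163 ⊕ 212 = 119
byte 10: 188 ⊕ 246 =  74
byte 11: 239 ⊕ 101 = 138
byte 12:  38 ⊕ 122 =  92
byte 13: 123 ⊕ 165 = 222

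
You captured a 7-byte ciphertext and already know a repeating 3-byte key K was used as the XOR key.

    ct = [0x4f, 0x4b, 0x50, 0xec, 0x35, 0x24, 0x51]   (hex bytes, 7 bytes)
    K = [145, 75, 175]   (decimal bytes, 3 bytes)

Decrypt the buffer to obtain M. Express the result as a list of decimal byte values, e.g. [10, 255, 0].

The 3-byte key repeats, so the effective keystream is 91 4b af 91 4b af 91.
byte 0: 4f ^ 91 = de
byte 1: 4b ^ 4b = 00
byte 2: 50 ^ af = ff
byte 3: ec ^ 91 = 7d
byte 4: 35 ^ 4b = 7e
byte 5: 24 ^ af = 8b
byte 6: 51 ^ 91 = c0

[222, 0, 255, 125, 126, 139, 192]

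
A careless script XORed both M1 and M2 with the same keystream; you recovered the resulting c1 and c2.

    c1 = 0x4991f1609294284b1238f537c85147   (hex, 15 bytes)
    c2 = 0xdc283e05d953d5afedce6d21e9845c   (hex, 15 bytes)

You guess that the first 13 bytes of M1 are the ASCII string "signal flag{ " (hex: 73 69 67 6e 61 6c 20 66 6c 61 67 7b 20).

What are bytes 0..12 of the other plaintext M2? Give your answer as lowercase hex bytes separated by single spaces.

e6 d0 a8 0b 2a ab dd 82 93 97 ff 6d 01

First, c1 ⊕ c2 = (M1 ⊕ K) ⊕ (M2 ⊕ K) = M1 ⊕ M2, so the key drops out. Then M2 = (M1 ⊕ M2) ⊕ M1 over the first 13 bytes.
byte 0: (49 XOR dc) XOR 73 = 95 XOR 73 = e6
byte 1: (91 XOR 28) XOR 69 = b9 XOR 69 = d0
byte 2: (f1 XOR 3e) XOR 67 = cf XOR 67 = a8
byte 3: (60 XOR 05) XOR 6e = 65 XOR 6e = 0b
byte 4: (92 XOR d9) XOR 61 = 4b XOR 61 = 2a
byte 5: (94 XOR 53) XOR 6c = c7 XOR 6c = ab
byte 6: (28 XOR d5) XOR 20 = fd XOR 20 = dd
byte 7: (4b XOR af) XOR 66 = e4 XOR 66 = 82
byte 8: (12 XOR ed) XOR 6c = ff XOR 6c = 93
byte 9: (38 XOR ce) XOR 61 = f6 XOR 61 = 97
byte 10: (f5 XOR 6d) XOR 67 = 98 XOR 67 = ff
byte 11: (37 XOR 21) XOR 7b = 16 XOR 7b = 6d
byte 12: (c8 XOR e9) XOR 20 = 21 XOR 20 = 01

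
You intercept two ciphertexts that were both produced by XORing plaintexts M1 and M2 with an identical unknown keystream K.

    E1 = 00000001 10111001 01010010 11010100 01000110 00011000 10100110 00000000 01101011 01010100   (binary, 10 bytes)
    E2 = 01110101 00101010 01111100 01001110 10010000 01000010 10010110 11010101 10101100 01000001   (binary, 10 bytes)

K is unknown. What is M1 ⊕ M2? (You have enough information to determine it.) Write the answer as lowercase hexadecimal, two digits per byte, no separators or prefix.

74932e9ad65a30d5c715

E1 ⊕ E2 = (M1 ⊕ K) ⊕ (M2 ⊕ K) = M1 ⊕ M2 — the shared key cancels under XOR.
01 ^ 75 = 74
b9 ^ 2a = 93
52 ^ 7c = 2e
d4 ^ 4e = 9a
46 ^ 90 = d6
18 ^ 42 = 5a
a6 ^ 96 = 30
00 ^ d5 = d5
6b ^ ac = c7
54 ^ 41 = 15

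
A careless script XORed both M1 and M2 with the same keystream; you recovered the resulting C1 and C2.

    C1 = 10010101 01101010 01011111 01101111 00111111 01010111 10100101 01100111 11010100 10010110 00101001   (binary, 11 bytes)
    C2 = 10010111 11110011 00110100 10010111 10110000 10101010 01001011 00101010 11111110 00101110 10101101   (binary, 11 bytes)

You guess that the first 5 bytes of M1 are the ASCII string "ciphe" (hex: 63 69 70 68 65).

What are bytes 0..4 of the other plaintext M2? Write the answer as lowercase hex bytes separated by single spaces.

61 f0 1b 90 ea

First, C1 ⊕ C2 = (M1 ⊕ K) ⊕ (M2 ⊕ K) = M1 ⊕ M2, so the key drops out. Then M2 = (M1 ⊕ M2) ⊕ M1 over the first 5 bytes.
byte 0: (95 xor 97) xor 63 = 02 xor 63 = 61
byte 1: (6a xor f3) xor 69 = 99 xor 69 = f0
byte 2: (5f xor 34) xor 70 = 6b xor 70 = 1b
byte 3: (6f xor 97) xor 68 = f8 xor 68 = 90
byte 4: (3f xor b0) xor 65 = 8f xor 65 = ea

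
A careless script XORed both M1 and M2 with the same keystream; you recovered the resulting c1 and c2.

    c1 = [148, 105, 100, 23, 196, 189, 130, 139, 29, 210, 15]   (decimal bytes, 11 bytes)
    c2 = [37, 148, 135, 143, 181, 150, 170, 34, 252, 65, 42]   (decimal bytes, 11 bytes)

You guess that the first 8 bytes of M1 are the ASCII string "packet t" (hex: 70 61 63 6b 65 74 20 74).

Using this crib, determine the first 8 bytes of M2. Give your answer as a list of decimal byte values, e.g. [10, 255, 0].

First, c1 ⊕ c2 = (M1 ⊕ K) ⊕ (M2 ⊕ K) = M1 ⊕ M2, so the key drops out. Then M2 = (M1 ⊕ M2) ⊕ M1 over the first 8 bytes.
byte 0: (94 XOR 25) XOR 70 = b1 XOR 70 = c1
byte 1: (69 XOR 94) XOR 61 = fd XOR 61 = 9c
byte 2: (64 XOR 87) XOR 63 = e3 XOR 63 = 80
byte 3: (17 XOR 8f) XOR 6b = 98 XOR 6b = f3
byte 4: (c4 XOR b5) XOR 65 = 71 XOR 65 = 14
byte 5: (bd XOR 96) XOR 74 = 2b XOR 74 = 5f
byte 6: (82 XOR aa) XOR 20 = 28 XOR 20 = 08
byte 7: (8b XOR 22) XOR 74 = a9 XOR 74 = dd

[193, 156, 128, 243, 20, 95, 8, 221]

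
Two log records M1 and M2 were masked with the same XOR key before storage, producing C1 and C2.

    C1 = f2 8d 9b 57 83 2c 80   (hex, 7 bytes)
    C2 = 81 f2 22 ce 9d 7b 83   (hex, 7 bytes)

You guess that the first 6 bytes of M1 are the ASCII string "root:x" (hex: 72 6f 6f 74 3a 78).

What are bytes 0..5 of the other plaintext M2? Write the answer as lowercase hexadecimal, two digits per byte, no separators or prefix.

First, C1 ⊕ C2 = (M1 ⊕ K) ⊕ (M2 ⊕ K) = M1 ⊕ M2, so the key drops out. Then M2 = (M1 ⊕ M2) ⊕ M1 over the first 6 bytes.
byte 0: (f2 ^ 81) ^ 72 = 73 ^ 72 = 01
byte 1: (8d ^ f2) ^ 6f = 7f ^ 6f = 10
byte 2: (9b ^ 22) ^ 6f = b9 ^ 6f = d6
byte 3: (57 ^ ce) ^ 74 = 99 ^ 74 = ed
byte 4: (83 ^ 9d) ^ 3a = 1e ^ 3a = 24
byte 5: (2c ^ 7b) ^ 78 = 57 ^ 78 = 2f

0110d6ed242f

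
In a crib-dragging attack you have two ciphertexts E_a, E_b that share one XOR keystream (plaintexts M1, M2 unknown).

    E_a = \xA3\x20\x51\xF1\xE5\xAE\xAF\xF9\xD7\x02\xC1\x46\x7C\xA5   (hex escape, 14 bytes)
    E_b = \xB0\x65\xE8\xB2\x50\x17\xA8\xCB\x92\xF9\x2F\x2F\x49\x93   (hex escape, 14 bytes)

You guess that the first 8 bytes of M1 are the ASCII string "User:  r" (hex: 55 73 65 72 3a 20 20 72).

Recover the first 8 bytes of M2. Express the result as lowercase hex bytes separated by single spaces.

First, E_a ⊕ E_b = (M1 ⊕ K) ⊕ (M2 ⊕ K) = M1 ⊕ M2, so the key drops out. Then M2 = (M1 ⊕ M2) ⊕ M1 over the first 8 bytes.
byte 0: (a3 XOR b0) XOR 55 = 13 XOR 55 = 46
byte 1: (20 XOR 65) XOR 73 = 45 XOR 73 = 36
byte 2: (51 XOR e8) XOR 65 = b9 XOR 65 = dc
byte 3: (f1 XOR b2) XOR 72 = 43 XOR 72 = 31
byte 4: (e5 XOR 50) XOR 3a = b5 XOR 3a = 8f
byte 5: (ae XOR 17) XOR 20 = b9 XOR 20 = 99
byte 6: (af XOR a8) XOR 20 = 07 XOR 20 = 27
byte 7: (f9 XOR cb) XOR 72 = 32 XOR 72 = 40

46 36 dc 31 8f 99 27 40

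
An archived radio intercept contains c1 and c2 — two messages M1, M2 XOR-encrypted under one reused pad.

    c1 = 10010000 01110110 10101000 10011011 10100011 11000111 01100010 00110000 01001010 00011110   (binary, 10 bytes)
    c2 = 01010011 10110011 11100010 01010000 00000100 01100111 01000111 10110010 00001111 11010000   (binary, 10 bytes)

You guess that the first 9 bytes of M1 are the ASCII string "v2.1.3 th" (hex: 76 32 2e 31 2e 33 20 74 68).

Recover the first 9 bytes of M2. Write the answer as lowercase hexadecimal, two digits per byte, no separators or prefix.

b5f764fa899305f62d

First, c1 ⊕ c2 = (M1 ⊕ K) ⊕ (M2 ⊕ K) = M1 ⊕ M2, so the key drops out. Then M2 = (M1 ⊕ M2) ⊕ M1 over the first 9 bytes.
byte 0: (90 ⊕ 53) ⊕ 76 = c3 ⊕ 76 = b5
byte 1: (76 ⊕ b3) ⊕ 32 = c5 ⊕ 32 = f7
byte 2: (a8 ⊕ e2) ⊕ 2e = 4a ⊕ 2e = 64
byte 3: (9b ⊕ 50) ⊕ 31 = cb ⊕ 31 = fa
byte 4: (a3 ⊕ 04) ⊕ 2e = a7 ⊕ 2e = 89
byte 5: (c7 ⊕ 67) ⊕ 33 = a0 ⊕ 33 = 93
byte 6: (62 ⊕ 47) ⊕ 20 = 25 ⊕ 20 = 05
byte 7: (30 ⊕ b2) ⊕ 74 = 82 ⊕ 74 = f6
byte 8: (4a ⊕ 0f) ⊕ 68 = 45 ⊕ 68 = 2d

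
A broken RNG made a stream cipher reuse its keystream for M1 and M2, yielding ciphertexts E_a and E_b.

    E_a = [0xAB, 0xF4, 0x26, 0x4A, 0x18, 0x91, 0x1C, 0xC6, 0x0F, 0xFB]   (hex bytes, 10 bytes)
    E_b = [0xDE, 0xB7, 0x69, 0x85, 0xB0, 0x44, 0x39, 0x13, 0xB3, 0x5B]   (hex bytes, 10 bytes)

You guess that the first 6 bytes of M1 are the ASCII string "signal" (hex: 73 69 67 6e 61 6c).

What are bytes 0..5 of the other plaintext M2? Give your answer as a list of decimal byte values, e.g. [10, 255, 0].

First, E_a ⊕ E_b = (M1 ⊕ K) ⊕ (M2 ⊕ K) = M1 ⊕ M2, so the key drops out. Then M2 = (M1 ⊕ M2) ⊕ M1 over the first 6 bytes.
byte 0: (ab ^ de) ^ 73 = 75 ^ 73 = 06
byte 1: (f4 ^ b7) ^ 69 = 43 ^ 69 = 2a
byte 2: (26 ^ 69) ^ 67 = 4f ^ 67 = 28
byte 3: (4a ^ 85) ^ 6e = cf ^ 6e = a1
byte 4: (18 ^ b0) ^ 61 = a8 ^ 61 = c9
byte 5: (91 ^ 44) ^ 6c = d5 ^ 6c = b9

[6, 42, 40, 161, 201, 185]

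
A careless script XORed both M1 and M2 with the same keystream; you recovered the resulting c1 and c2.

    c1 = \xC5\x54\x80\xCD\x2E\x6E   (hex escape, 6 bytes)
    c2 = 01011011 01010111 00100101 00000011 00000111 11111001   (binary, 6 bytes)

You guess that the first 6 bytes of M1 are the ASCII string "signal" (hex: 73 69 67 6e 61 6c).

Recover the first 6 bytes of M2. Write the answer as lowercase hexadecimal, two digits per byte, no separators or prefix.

First, c1 ⊕ c2 = (M1 ⊕ K) ⊕ (M2 ⊕ K) = M1 ⊕ M2, so the key drops out. Then M2 = (M1 ⊕ M2) ⊕ M1 over the first 6 bytes.
byte 0: (c5 xor 5b) xor 73 = 9e xor 73 = ed
byte 1: (54 xor 57) xor 69 = 03 xor 69 = 6a
byte 2: (80 xor 25) xor 67 = a5 xor 67 = c2
byte 3: (cd xor 03) xor 6e = ce xor 6e = a0
byte 4: (2e xor 07) xor 61 = 29 xor 61 = 48
byte 5: (6e xor f9) xor 6c = 97 xor 6c = fb

ed6ac2a048fb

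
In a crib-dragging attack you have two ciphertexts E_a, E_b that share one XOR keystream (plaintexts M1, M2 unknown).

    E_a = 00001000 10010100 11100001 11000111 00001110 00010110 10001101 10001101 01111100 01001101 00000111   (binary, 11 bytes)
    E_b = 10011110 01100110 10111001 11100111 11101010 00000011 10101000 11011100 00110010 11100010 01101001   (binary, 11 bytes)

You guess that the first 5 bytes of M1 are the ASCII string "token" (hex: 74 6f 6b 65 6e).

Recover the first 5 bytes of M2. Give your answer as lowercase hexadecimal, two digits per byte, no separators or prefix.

e29d33458a

First, E_a ⊕ E_b = (M1 ⊕ K) ⊕ (M2 ⊕ K) = M1 ⊕ M2, so the key drops out. Then M2 = (M1 ⊕ M2) ⊕ M1 over the first 5 bytes.
byte 0: (08 XOR 9e) XOR 74 = 96 XOR 74 = e2
byte 1: (94 XOR 66) XOR 6f = f2 XOR 6f = 9d
byte 2: (e1 XOR b9) XOR 6b = 58 XOR 6b = 33
byte 3: (c7 XOR e7) XOR 65 = 20 XOR 65 = 45
byte 4: (0e XOR ea) XOR 6e = e4 XOR 6e = 8a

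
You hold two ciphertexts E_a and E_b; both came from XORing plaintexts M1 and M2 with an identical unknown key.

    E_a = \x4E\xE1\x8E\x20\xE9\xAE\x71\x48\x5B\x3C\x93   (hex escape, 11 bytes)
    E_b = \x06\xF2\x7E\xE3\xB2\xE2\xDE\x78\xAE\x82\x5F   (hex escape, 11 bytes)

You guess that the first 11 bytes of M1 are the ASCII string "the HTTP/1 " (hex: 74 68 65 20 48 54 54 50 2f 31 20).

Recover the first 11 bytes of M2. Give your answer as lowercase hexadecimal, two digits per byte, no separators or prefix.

First, E_a ⊕ E_b = (M1 ⊕ K) ⊕ (M2 ⊕ K) = M1 ⊕ M2, so the key drops out. Then M2 = (M1 ⊕ M2) ⊕ M1 over the first 11 bytes.
byte 0: (4e ⊕ 06) ⊕ 74 = 48 ⊕ 74 = 3c
byte 1: (e1 ⊕ f2) ⊕ 68 = 13 ⊕ 68 = 7b
byte 2: (8e ⊕ 7e) ⊕ 65 = f0 ⊕ 65 = 95
byte 3: (20 ⊕ e3) ⊕ 20 = c3 ⊕ 20 = e3
byte 4: (e9 ⊕ b2) ⊕ 48 = 5b ⊕ 48 = 13
byte 5: (ae ⊕ e2) ⊕ 54 = 4c ⊕ 54 = 18
byte 6: (71 ⊕ de) ⊕ 54 = af ⊕ 54 = fb
byte 7: (48 ⊕ 78) ⊕ 50 = 30 ⊕ 50 = 60
byte 8: (5b ⊕ ae) ⊕ 2f = f5 ⊕ 2f = da
byte 9: (3c ⊕ 82) ⊕ 31 = be ⊕ 31 = 8f
byte 10: (93 ⊕ 5f) ⊕ 20 = cc ⊕ 20 = ec

3c7b95e31318fb60da8fec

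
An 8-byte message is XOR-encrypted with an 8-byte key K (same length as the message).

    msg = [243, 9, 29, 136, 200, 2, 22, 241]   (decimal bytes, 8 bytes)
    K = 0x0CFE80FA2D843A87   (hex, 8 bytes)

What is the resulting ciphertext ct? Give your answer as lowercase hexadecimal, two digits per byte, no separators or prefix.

f3 ^ 0c = ff
09 ^ fe = f7
1d ^ 80 = 9d
88 ^ fa = 72
c8 ^ 2d = e5
02 ^ 84 = 86
16 ^ 3a = 2c
f1 ^ 87 = 76

fff79d72e5862c76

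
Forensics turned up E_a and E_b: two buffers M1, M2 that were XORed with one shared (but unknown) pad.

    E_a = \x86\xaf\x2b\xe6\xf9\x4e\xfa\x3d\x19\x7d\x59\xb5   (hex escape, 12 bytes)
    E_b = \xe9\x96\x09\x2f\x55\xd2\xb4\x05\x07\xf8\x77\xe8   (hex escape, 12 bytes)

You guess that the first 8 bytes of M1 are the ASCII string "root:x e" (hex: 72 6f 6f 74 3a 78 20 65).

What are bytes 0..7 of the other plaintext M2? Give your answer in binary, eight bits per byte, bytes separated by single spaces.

00011101 01010110 01001101 10111101 10010110 11100100 01101110 01011101

First, E_a ⊕ E_b = (M1 ⊕ K) ⊕ (M2 ⊕ K) = M1 ⊕ M2, so the key drops out. Then M2 = (M1 ⊕ M2) ⊕ M1 over the first 8 bytes.
byte 0: (86 ^ e9) ^ 72 = 6f ^ 72 = 1d
byte 1: (af ^ 96) ^ 6f = 39 ^ 6f = 56
byte 2: (2b ^ 09) ^ 6f = 22 ^ 6f = 4d
byte 3: (e6 ^ 2f) ^ 74 = c9 ^ 74 = bd
byte 4: (f9 ^ 55) ^ 3a = ac ^ 3a = 96
byte 5: (4e ^ d2) ^ 78 = 9c ^ 78 = e4
byte 6: (fa ^ b4) ^ 20 = 4e ^ 20 = 6e
byte 7: (3d ^ 05) ^ 65 = 38 ^ 65 = 5d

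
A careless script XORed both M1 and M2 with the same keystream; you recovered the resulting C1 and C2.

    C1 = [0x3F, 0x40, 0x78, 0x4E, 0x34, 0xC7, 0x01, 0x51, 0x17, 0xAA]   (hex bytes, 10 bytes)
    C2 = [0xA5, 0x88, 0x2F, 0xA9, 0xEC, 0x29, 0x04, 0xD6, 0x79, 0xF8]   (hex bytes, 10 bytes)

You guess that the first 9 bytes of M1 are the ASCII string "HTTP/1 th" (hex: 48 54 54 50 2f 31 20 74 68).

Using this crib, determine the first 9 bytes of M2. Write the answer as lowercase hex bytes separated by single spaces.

First, C1 ⊕ C2 = (M1 ⊕ K) ⊕ (M2 ⊕ K) = M1 ⊕ M2, so the key drops out. Then M2 = (M1 ⊕ M2) ⊕ M1 over the first 9 bytes.
byte 0: (3f XOR a5) XOR 48 = 9a XOR 48 = d2
byte 1: (40 XOR 88) XOR 54 = c8 XOR 54 = 9c
byte 2: (78 XOR 2f) XOR 54 = 57 XOR 54 = 03
byte 3: (4e XOR a9) XOR 50 = e7 XOR 50 = b7
byte 4: (34 XOR ec) XOR 2f = d8 XOR 2f = f7
byte 5: (c7 XOR 29) XOR 31 = ee XOR 31 = df
byte 6: (01 XOR 04) XOR 20 = 05 XOR 20 = 25
byte 7: (51 XOR d6) XOR 74 = 87 XOR 74 = f3
byte 8: (17 XOR 79) XOR 68 = 6e XOR 68 = 06

d2 9c 03 b7 f7 df 25 f3 06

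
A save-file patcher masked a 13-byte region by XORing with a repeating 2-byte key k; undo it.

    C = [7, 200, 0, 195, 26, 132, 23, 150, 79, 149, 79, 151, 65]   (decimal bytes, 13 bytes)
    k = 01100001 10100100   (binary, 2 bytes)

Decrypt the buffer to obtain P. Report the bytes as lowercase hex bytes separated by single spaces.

66 6c 61 67 7b 20 76 32 2e 31 2e 33 20

The 2-byte key repeats, so the effective keystream is 61 a4 61 a4 61 a4 61 a4 61 a4 61 a4 61.
byte 0: 07 ^ 61 = 66
byte 1: c8 ^ a4 = 6c
byte 2: 00 ^ 61 = 61
byte 3: c3 ^ a4 = 67
byte 4: 1a ^ 61 = 7b
byte 5: 84 ^ a4 = 20
byte 6: 17 ^ 61 = 76
byte 7: 96 ^ a4 = 32
byte 8: 4f ^ 61 = 2e
byte 9: 95 ^ a4 = 31
byte 10: 4f ^ 61 = 2e
byte 11: 97 ^ a4 = 33
byte 12: 41 ^ 61 = 20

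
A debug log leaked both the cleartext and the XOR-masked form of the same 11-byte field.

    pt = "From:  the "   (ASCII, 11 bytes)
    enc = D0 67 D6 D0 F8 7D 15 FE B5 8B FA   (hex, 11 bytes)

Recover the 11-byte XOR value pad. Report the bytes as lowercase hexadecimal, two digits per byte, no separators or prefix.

9615b9bdc25d358addeeda

Since enc = pt ⊕ pad, XORing both sides with pt gives pad = pt ⊕ enc.
46 XOR d0 = 96
72 XOR 67 = 15
6f XOR d6 = b9
6d XOR d0 = bd
3a XOR f8 = c2
20 XOR 7d = 5d
20 XOR 15 = 35
74 XOR fe = 8a
68 XOR b5 = dd
65 XOR 8b = ee
20 XOR fa = da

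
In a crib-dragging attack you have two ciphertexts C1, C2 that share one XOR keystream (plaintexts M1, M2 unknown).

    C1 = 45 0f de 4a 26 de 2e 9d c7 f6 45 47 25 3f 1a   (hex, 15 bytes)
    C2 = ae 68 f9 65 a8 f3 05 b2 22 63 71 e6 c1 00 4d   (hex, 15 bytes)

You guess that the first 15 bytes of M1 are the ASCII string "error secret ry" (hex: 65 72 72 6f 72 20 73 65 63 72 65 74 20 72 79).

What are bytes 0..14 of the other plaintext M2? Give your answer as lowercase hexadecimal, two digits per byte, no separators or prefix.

First, C1 ⊕ C2 = (M1 ⊕ K) ⊕ (M2 ⊕ K) = M1 ⊕ M2, so the key drops out. Then M2 = (M1 ⊕ M2) ⊕ M1 over the first 15 bytes.
byte 0: (45 ⊕ ae) ⊕ 65 = eb ⊕ 65 = 8e
byte 1: (0f ⊕ 68) ⊕ 72 = 67 ⊕ 72 = 15
byte 2: (de ⊕ f9) ⊕ 72 = 27 ⊕ 72 = 55
byte 3: (4a ⊕ 65) ⊕ 6f = 2f ⊕ 6f = 40
byte 4: (26 ⊕ a8) ⊕ 72 = 8e ⊕ 72 = fc
byte 5: (de ⊕ f3) ⊕ 20 = 2d ⊕ 20 = 0d
byte 6: (2e ⊕ 05) ⊕ 73 = 2b ⊕ 73 = 58
byte 7: (9d ⊕ b2) ⊕ 65 = 2f ⊕ 65 = 4a
byte 8: (c7 ⊕ 22) ⊕ 63 = e5 ⊕ 63 = 86
byte 9: (f6 ⊕ 63) ⊕ 72 = 95 ⊕ 72 = e7
byte 10: (45 ⊕ 71) ⊕ 65 = 34 ⊕ 65 = 51
byte 11: (47 ⊕ e6) ⊕ 74 = a1 ⊕ 74 = d5
byte 12: (25 ⊕ c1) ⊕ 20 = e4 ⊕ 20 = c4
byte 13: (3f ⊕ 00) ⊕ 72 = 3f ⊕ 72 = 4d
byte 14: (1a ⊕ 4d) ⊕ 79 = 57 ⊕ 79 = 2e

8e155540fc0d584a86e751d5c44d2e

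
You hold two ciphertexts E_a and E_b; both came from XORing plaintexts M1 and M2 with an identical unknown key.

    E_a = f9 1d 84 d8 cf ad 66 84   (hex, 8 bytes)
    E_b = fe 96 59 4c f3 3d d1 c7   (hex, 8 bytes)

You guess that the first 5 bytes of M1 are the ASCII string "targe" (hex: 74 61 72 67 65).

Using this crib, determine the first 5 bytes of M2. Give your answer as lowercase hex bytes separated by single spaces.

First, E_a ⊕ E_b = (M1 ⊕ K) ⊕ (M2 ⊕ K) = M1 ⊕ M2, so the key drops out. Then M2 = (M1 ⊕ M2) ⊕ M1 over the first 5 bytes.
byte 0: (f9 xor fe) xor 74 = 07 xor 74 = 73
byte 1: (1d xor 96) xor 61 = 8b xor 61 = ea
byte 2: (84 xor 59) xor 72 = dd xor 72 = af
byte 3: (d8 xor 4c) xor 67 = 94 xor 67 = f3
byte 4: (cf xor f3) xor 65 = 3c xor 65 = 59

73 ea af f3 59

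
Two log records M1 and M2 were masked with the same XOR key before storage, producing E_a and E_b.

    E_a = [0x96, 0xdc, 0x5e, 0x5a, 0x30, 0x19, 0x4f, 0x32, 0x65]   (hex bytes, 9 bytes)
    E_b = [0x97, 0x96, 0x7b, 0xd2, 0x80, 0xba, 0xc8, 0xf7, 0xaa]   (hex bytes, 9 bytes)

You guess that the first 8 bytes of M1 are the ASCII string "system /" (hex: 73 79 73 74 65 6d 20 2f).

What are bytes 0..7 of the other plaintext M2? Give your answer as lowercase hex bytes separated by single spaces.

72 33 56 fc d5 ce a7 ea

First, E_a ⊕ E_b = (M1 ⊕ K) ⊕ (M2 ⊕ K) = M1 ⊕ M2, so the key drops out. Then M2 = (M1 ⊕ M2) ⊕ M1 over the first 8 bytes.
byte 0: (96 ^ 97) ^ 73 = 01 ^ 73 = 72
byte 1: (dc ^ 96) ^ 79 = 4a ^ 79 = 33
byte 2: (5e ^ 7b) ^ 73 = 25 ^ 73 = 56
byte 3: (5a ^ d2) ^ 74 = 88 ^ 74 = fc
byte 4: (30 ^ 80) ^ 65 = b0 ^ 65 = d5
byte 5: (19 ^ ba) ^ 6d = a3 ^ 6d = ce
byte 6: (4f ^ c8) ^ 20 = 87 ^ 20 = a7
byte 7: (32 ^ f7) ^ 2f = c5 ^ 2f = ea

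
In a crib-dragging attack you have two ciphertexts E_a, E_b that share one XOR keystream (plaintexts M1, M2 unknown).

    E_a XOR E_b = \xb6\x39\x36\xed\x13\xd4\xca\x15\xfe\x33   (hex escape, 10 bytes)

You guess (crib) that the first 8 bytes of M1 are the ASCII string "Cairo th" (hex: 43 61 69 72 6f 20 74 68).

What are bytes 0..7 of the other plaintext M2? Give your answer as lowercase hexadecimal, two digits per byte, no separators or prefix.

Since E_a ⊕ E_b = M1 ⊕ M2, XORing with the guessed M1 bytes yields the corresponding M2 bytes: M2 = (E_a ⊕ E_b) ⊕ M1.
b6 ⊕ 43 = f5
39 ⊕ 61 = 58
36 ⊕ 69 = 5f
ed ⊕ 72 = 9f
13 ⊕ 6f = 7c
d4 ⊕ 20 = f4
ca ⊕ 74 = be
15 ⊕ 68 = 7d

f5585f9f7cf4be7d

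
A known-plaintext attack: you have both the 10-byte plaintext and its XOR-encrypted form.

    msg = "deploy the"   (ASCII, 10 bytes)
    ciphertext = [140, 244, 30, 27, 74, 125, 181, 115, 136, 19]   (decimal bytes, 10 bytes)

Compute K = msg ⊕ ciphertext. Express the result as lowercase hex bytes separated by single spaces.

Since ciphertext = msg ⊕ K, XORing both sides with msg gives K = msg ⊕ ciphertext.
01100100 xor 10001100 = 11101000
01100101 xor 11110100 = 10010001
01110000 xor 00011110 = 01101110
01101100 xor 00011011 = 01110111
01101111 xor 01001010 = 00100101
01111001 xor 01111101 = 00000100
00100000 xor 10110101 = 10010101
01110100 xor 01110011 = 00000111
01101000 xor 10001000 = 11100000
01100101 xor 00010011 = 01110110

e8 91 6e 77 25 04 95 07 e0 76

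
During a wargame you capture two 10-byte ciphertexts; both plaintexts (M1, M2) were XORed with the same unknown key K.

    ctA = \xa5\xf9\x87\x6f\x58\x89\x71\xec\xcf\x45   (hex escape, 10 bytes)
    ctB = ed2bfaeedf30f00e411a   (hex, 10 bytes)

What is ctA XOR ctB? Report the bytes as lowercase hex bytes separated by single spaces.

48 d2 7d 81 87 b9 81 e2 8e 5f

ctA ⊕ ctB = (M1 ⊕ K) ⊕ (M2 ⊕ K) = M1 ⊕ M2 — the shared key cancels under XOR.
a5 ⊕ ed = 48
f9 ⊕ 2b = d2
87 ⊕ fa = 7d
6f ⊕ ee = 81
58 ⊕ df = 87
89 ⊕ 30 = b9
71 ⊕ f0 = 81
ec ⊕ 0e = e2
cf ⊕ 41 = 8e
45 ⊕ 1a = 5f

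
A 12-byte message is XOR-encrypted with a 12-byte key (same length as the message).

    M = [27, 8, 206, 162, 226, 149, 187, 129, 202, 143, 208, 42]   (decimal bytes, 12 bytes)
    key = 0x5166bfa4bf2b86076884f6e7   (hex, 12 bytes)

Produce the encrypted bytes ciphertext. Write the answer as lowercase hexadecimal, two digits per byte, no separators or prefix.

4a6e71065dbe3d86a20b26cd

XOR is its own inverse, so applying the key byte-wise gives the result directly.
 27 ^  81 =  74
  8 ^ 102 = 110
206 ^ 191 = 113
162 ^ 164 =   6
226 ^ 191 =  93
149 ^  43 = 190
187 ^ 134 =  61
129 ^   7 = 134
202 ^ 104 = 162
143 ^ 132 =  11
208 ^ 246 =  38
 42 ^ 231 = 205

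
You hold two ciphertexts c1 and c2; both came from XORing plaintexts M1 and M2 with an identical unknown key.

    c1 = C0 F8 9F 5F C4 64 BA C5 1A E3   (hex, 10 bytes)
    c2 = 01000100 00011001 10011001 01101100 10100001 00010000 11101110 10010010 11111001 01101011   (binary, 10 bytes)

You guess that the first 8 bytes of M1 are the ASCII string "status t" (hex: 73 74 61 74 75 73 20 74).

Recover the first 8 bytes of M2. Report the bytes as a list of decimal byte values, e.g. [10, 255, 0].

[247, 149, 103, 71, 16, 7, 116, 35]

First, c1 ⊕ c2 = (M1 ⊕ K) ⊕ (M2 ⊕ K) = M1 ⊕ M2, so the key drops out. Then M2 = (M1 ⊕ M2) ⊕ M1 over the first 8 bytes.
byte 0: (c0 ⊕ 44) ⊕ 73 = 84 ⊕ 73 = f7
byte 1: (f8 ⊕ 19) ⊕ 74 = e1 ⊕ 74 = 95
byte 2: (9f ⊕ 99) ⊕ 61 = 06 ⊕ 61 = 67
byte 3: (5f ⊕ 6c) ⊕ 74 = 33 ⊕ 74 = 47
byte 4: (c4 ⊕ a1) ⊕ 75 = 65 ⊕ 75 = 10
byte 5: (64 ⊕ 10) ⊕ 73 = 74 ⊕ 73 = 07
byte 6: (ba ⊕ ee) ⊕ 20 = 54 ⊕ 20 = 74
byte 7: (c5 ⊕ 92) ⊕ 74 = 57 ⊕ 74 = 23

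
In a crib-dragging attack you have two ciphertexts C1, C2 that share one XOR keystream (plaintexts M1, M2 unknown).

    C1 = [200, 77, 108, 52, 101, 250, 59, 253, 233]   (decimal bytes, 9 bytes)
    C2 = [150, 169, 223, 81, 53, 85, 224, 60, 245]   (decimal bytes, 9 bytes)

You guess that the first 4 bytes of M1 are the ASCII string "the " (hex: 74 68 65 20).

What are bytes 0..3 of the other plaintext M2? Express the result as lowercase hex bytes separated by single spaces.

First, C1 ⊕ C2 = (M1 ⊕ K) ⊕ (M2 ⊕ K) = M1 ⊕ M2, so the key drops out. Then M2 = (M1 ⊕ M2) ⊕ M1 over the first 4 bytes.
byte 0: (c8 XOR 96) XOR 74 = 5e XOR 74 = 2a
byte 1: (4d XOR a9) XOR 68 = e4 XOR 68 = 8c
byte 2: (6c XOR df) XOR 65 = b3 XOR 65 = d6
byte 3: (34 XOR 51) XOR 20 = 65 XOR 20 = 45

2a 8c d6 45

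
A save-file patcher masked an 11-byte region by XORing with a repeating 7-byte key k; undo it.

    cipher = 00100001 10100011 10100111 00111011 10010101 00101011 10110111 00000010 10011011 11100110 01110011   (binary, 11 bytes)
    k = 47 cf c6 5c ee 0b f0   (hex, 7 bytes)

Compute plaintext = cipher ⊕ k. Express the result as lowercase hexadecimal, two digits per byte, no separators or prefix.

666c61677b20474554202f

The 7-byte key repeats, so the effective keystream is 47 cf c6 5c ee 0b f0 47 cf c6 5c.
byte 0: 21 XOR 47 = 66
byte 1: a3 XOR cf = 6c
byte 2: a7 XOR c6 = 61
byte 3: 3b XOR 5c = 67
byte 4: 95 XOR ee = 7b
byte 5: 2b XOR 0b = 20
byte 6: b7 XOR f0 = 47
byte 7: 02 XOR 47 = 45
byte 8: 9b XOR cf = 54
byte 9: e6 XOR c6 = 20
byte 10: 73 XOR 5c = 2f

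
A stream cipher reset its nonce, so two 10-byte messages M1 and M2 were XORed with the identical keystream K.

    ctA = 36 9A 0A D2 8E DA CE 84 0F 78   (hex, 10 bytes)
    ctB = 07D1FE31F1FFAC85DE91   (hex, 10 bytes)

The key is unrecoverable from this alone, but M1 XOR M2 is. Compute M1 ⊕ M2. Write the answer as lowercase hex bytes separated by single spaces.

ctA ⊕ ctB = (M1 ⊕ K) ⊕ (M2 ⊕ K) = M1 ⊕ M2 — the shared key cancels under XOR.
00110110 XOR 00000111 = 00110001
10011010 XOR 11010001 = 01001011
00001010 XOR 11111110 = 11110100
11010010 XOR 00110001 = 11100011
10001110 XOR 11110001 = 01111111
11011010 XOR 11111111 = 00100101
11001110 XOR 10101100 = 01100010
10000100 XOR 10000101 = 00000001
00001111 XOR 11011110 = 11010001
01111000 XOR 10010001 = 11101001

31 4b f4 e3 7f 25 62 01 d1 e9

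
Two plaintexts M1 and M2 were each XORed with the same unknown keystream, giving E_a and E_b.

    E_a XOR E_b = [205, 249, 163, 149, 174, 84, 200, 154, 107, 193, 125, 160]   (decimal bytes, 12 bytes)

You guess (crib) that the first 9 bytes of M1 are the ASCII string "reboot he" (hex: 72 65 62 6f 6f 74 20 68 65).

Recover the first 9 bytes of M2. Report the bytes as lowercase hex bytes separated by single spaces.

Since E_a ⊕ E_b = M1 ⊕ M2, XORing with the guessed M1 bytes yields the corresponding M2 bytes: M2 = (E_a ⊕ E_b) ⊕ M1.
11001101 ^ 01110010 = 10111111
11111001 ^ 01100101 = 10011100
10100011 ^ 01100010 = 11000001
10010101 ^ 01101111 = 11111010
10101110 ^ 01101111 = 11000001
01010100 ^ 01110100 = 00100000
11001000 ^ 00100000 = 11101000
10011010 ^ 01101000 = 11110010
01101011 ^ 01100101 = 00001110

bf 9c c1 fa c1 20 e8 f2 0e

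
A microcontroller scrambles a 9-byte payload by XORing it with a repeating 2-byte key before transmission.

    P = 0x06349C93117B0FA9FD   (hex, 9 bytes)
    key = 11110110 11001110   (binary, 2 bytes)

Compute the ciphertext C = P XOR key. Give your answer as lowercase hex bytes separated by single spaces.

f0 fa 6a 5d e7 b5 f9 67 0b

The 2-byte key repeats, so the effective keystream is f6 ce f6 ce f6 ce f6 ce f6.
byte 0:   6 ^ 246 = 240
byte 1:  52 ^ 206 = 250
byte 2: 156 ^ 246 = 106
byte 3: 147 ^ 206 =  93
byte 4:  17 ^ 246 = 231
byte 5: 123 ^ 206 = 181
byte 6:  15 ^ 246 = 249
byte 7: 169 ^ 206 = 103
byte 8: 253 ^ 246 =  11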